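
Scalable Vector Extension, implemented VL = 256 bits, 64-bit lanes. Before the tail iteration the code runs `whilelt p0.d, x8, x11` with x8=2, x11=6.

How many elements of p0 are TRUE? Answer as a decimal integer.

lane count: 256 div 64 = 4
p0[j] = (2+j < 6); true for j=0..3 → 4 lanes set

vl = 4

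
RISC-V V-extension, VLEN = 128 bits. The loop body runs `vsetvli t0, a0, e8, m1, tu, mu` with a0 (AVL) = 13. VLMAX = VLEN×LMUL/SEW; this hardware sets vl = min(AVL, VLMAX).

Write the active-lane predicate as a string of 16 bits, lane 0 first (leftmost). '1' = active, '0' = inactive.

predicate = 1111111111111000

lanes per group: 128·1/8 = 16
vl ← min(13, 16) = 13
bits (lane 0 leftmost): 1111111111111000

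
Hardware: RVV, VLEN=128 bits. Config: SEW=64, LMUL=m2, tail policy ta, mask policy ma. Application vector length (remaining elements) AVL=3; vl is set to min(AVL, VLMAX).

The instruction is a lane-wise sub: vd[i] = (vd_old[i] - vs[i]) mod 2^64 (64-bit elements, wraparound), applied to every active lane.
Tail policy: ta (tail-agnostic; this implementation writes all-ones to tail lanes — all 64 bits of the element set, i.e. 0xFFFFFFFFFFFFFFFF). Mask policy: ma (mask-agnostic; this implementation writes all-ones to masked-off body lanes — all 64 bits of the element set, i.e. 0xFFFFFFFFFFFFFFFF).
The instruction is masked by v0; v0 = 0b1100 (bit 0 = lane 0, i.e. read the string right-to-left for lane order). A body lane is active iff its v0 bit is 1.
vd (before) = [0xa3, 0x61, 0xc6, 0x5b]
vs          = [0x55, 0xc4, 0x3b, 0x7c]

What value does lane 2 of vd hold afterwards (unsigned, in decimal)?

lanes per group: 128·2/64 = 4
vl ← min(3, 4) = 3
  i=0: mask-off/ones → 18446744073709551615
  i=1: mask-off/ones → 18446744073709551615
  i=2: sub(0xc6,0x3b) → 139
  i=3: tail/ones → 18446744073709551615

vd[2] = 139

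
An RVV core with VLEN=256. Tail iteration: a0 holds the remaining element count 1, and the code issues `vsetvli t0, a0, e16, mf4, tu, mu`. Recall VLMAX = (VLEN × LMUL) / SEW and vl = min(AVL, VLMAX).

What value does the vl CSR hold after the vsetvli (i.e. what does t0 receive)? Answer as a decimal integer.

lanes per group: 256·1/4/16 = 4
AVL=1 ≤ VLMAX=4, so vl = 1

vl = 1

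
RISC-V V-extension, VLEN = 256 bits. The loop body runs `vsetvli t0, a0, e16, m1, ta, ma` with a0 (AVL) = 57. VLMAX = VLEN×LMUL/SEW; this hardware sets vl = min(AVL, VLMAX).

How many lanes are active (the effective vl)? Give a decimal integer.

VLMAX = (256 × 1) / 16 = 16 lanes
vl = min(AVL, VLMAX) = min(57, 16) = 16

vl = 16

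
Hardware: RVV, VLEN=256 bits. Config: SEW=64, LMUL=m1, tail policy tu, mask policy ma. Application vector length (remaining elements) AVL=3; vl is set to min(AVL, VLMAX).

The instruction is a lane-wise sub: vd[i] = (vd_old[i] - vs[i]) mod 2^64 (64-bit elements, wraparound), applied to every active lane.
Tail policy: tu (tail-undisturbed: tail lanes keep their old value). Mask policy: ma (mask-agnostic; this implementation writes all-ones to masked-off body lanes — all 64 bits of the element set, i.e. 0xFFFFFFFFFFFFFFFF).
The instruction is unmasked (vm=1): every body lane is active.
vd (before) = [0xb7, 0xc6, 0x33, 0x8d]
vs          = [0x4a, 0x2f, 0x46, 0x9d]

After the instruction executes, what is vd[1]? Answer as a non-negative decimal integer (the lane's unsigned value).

VLMAX = (256 × 1) / 64 = 4 lanes
AVL=3 ≤ VLMAX=4, so vl = 3
[0] sub(0xb7,0x4a) = 0x6d
[1] sub(0xc6,0x2f) = 0x97
[2] sub(0x33,0x46) = 0xffffffffffffffed
[3] tail/keep = 0x8d

vd[1] = 151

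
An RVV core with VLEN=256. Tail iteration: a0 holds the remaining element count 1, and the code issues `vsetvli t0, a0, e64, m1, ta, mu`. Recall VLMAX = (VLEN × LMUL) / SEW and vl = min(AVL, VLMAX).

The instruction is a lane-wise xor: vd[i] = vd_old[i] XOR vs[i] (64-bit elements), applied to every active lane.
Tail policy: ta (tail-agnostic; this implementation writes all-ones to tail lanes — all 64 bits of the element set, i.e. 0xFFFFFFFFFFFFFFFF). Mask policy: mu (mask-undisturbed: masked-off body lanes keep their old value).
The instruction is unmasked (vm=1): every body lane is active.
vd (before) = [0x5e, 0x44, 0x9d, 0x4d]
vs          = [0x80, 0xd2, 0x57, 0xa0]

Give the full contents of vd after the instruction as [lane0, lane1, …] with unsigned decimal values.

lanes per group: 256·1/64 = 4
vl = min(AVL, VLMAX) = min(1, 4) = 1
lane  0: xor(0x5e,0x80) ⇒ 0xde
lane  1: tail/ones ⇒ 0xffffffffffffffff
lane  2: tail/ones ⇒ 0xffffffffffffffff
lane  3: tail/ones ⇒ 0xffffffffffffffff

vd = [222, 18446744073709551615, 18446744073709551615, 18446744073709551615]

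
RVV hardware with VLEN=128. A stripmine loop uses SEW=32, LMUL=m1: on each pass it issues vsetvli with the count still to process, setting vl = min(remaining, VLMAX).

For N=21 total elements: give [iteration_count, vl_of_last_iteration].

lanes per group: 128·1/32 = 4
21 elements at 4/iter → 6 passes, remainder 1 on the last

[iterations, last_vl] = [6, 1]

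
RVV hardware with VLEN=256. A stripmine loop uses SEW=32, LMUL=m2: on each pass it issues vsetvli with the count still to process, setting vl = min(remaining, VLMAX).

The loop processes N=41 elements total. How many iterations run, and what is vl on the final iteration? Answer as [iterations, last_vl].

[iterations, last_vl] = [3, 9]

lanes per group: 256·2/32 = 16
N=41: ⌈41/16⌉ = 3 iters; last vl = 41 − 2×16 = 9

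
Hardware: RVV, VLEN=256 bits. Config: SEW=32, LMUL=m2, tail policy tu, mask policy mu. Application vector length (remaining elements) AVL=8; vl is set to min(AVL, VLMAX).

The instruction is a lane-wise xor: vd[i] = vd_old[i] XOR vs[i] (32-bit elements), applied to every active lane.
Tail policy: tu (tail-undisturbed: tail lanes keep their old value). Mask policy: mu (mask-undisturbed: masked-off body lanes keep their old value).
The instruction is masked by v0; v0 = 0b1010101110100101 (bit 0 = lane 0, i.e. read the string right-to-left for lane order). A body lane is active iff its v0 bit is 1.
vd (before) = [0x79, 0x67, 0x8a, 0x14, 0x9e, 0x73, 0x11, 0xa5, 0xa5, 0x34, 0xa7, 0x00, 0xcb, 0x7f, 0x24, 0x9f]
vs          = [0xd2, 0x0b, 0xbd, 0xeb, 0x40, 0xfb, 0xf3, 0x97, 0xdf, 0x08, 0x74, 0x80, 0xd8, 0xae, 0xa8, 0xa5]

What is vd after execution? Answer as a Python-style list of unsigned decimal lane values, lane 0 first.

vd = [171, 103, 55, 20, 158, 136, 17, 50, 165, 52, 167, 0, 203, 127, 36, 159]

VLMAX = VLEN×LMUL/SEW = 256×2/32 = 16
vl ← min(8, 16) = 8
  i=0: xor(0x79,0xd2) → 171
  i=1: mask-off/keep → 103
  i=2: xor(0x8a,0xbd) → 55
  i=3: mask-off/keep → 20
  i=4: mask-off/keep → 158
  i=5: xor(0x73,0xfb) → 136
  i=6: mask-off/keep → 17
  i=7: xor(0xa5,0x97) → 50
  i=8: tail/keep → 165
  i=9: tail/keep → 52
  i=10: tail/keep → 167
  i=11: tail/keep → 0
  i=12: tail/keep → 203
  i=13: tail/keep → 127
  i=14: tail/keep → 36
  i=15: tail/keep → 159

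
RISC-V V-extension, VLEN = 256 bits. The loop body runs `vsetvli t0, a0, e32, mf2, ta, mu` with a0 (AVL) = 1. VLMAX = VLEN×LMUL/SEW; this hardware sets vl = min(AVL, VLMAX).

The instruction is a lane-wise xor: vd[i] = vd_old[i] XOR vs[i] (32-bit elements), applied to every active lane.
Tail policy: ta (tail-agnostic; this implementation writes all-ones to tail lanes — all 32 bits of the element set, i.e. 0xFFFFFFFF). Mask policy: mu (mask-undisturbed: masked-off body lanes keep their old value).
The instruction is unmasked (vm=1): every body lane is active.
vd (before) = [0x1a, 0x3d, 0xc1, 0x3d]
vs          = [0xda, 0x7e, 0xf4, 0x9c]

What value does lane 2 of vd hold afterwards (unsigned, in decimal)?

VLMAX = VLEN×LMUL/SEW = 256×1/2/32 = 4
AVL=1 ≤ VLMAX=4, so vl = 1
[0] xor(0x1a,0xda) = 0xc0
[1] tail/ones = 0xffffffff
[2] tail/ones = 0xffffffff
[3] tail/ones = 0xffffffff

vd[2] = 4294967295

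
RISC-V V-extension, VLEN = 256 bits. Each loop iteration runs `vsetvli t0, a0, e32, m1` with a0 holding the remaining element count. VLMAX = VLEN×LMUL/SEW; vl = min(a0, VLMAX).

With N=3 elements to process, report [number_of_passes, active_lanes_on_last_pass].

lanes per group: 256·1/32 = 8
iterations = ceil(3/8) = 1; final-pass vl = 3

[iterations, last_vl] = [1, 3]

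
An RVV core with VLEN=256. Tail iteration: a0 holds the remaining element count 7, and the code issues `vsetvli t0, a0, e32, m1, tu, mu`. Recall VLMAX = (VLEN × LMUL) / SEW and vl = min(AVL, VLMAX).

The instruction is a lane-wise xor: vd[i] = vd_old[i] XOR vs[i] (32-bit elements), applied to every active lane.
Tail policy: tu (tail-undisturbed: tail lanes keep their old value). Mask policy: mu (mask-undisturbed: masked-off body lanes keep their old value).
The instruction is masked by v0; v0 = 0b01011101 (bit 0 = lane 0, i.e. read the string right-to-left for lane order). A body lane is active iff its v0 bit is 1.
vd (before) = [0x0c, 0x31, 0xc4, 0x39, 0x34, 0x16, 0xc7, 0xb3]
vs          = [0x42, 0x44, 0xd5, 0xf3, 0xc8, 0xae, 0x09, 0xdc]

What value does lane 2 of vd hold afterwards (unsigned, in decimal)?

VLMAX = VLEN×LMUL/SEW = 256×1/32 = 8
vl = min(AVL, VLMAX) = min(7, 8) = 7
lane  0: xor(0x0c,0x42) ⇒ 0x4e
lane  1: mask-off/keep ⇒ 0x31
lane  2: xor(0xc4,0xd5) ⇒ 0x11
lane  3: xor(0x39,0xf3) ⇒ 0xca
lane  4: xor(0x34,0xc8) ⇒ 0xfc
lane  5: mask-off/keep ⇒ 0x16
lane  6: xor(0xc7,0x09) ⇒ 0xce
lane  7: tail/keep ⇒ 0xb3

vd[2] = 17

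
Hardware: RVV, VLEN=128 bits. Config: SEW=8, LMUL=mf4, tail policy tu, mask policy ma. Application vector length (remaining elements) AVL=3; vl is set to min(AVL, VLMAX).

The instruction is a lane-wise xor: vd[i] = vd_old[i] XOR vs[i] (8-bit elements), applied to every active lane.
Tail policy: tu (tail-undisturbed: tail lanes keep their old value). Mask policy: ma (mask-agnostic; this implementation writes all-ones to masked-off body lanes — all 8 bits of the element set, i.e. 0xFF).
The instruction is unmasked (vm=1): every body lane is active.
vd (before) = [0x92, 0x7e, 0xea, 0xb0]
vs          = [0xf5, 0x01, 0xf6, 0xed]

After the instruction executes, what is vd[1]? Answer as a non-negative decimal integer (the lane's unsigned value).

lanes per group: 128·1/4/8 = 4
vl ← min(3, 4) = 3
[0] xor(0x92,0xf5) = 0x67
[1] xor(0x7e,0x01) = 0x7f
[2] xor(0xea,0xf6) = 0x1c
[3] tail/keep = 0xb0

vd[1] = 127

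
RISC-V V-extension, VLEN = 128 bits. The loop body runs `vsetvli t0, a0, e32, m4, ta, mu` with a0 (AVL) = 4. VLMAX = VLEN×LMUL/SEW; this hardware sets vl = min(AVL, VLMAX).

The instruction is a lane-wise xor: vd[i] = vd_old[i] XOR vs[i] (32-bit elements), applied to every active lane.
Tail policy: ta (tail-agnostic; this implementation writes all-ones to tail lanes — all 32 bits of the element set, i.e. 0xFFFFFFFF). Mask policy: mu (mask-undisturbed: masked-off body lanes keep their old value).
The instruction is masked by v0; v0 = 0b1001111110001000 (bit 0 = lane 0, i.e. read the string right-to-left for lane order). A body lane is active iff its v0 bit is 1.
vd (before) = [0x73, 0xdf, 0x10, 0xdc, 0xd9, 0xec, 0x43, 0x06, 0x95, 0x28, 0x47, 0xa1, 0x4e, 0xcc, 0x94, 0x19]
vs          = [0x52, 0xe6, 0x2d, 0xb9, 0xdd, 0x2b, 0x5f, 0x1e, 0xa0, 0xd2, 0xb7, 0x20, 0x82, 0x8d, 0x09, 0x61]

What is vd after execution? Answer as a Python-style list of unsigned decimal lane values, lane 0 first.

lanes per group: 128·4/32 = 16
vl ← min(4, 16) = 4
[0] mask-off/keep = 0x73
[1] mask-off/keep = 0xdf
[2] mask-off/keep = 0x10
[3] xor(0xdc,0xb9) = 0x65
[4] tail/ones = 0xffffffff
[5] tail/ones = 0xffffffff
[6] tail/ones = 0xffffffff
[7] tail/ones = 0xffffffff
[8] tail/ones = 0xffffffff
[9] tail/ones = 0xffffffff
[10] tail/ones = 0xffffffff
[11] tail/ones = 0xffffffff
[12] tail/ones = 0xffffffff
[13] tail/ones = 0xffffffff
[14] tail/ones = 0xffffffff
[15] tail/ones = 0xffffffff

vd = [115, 223, 16, 101, 4294967295, 4294967295, 4294967295, 4294967295, 4294967295, 4294967295, 4294967295, 4294967295, 4294967295, 4294967295, 4294967295, 4294967295]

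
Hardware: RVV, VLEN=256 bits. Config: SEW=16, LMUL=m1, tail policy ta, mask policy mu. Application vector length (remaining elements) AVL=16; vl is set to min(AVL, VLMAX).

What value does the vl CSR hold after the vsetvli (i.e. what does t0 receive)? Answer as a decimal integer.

VLMAX = (256 × 1) / 16 = 16 lanes
vl = min(AVL, VLMAX) = min(16, 16) = 16

vl = 16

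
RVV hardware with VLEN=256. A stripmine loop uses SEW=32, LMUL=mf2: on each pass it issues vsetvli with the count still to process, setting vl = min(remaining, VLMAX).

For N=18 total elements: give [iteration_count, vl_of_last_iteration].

VLMAX = VLEN×LMUL/SEW = 256×1/2/32 = 4
iterations = ceil(18/4) = 5; final-pass vl = 2

[iterations, last_vl] = [5, 2]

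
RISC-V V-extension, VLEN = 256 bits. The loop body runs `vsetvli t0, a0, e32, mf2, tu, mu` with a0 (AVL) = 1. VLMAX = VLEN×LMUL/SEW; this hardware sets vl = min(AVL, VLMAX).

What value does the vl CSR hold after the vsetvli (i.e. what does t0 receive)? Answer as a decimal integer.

vl = 1

VLMAX = (256 × 1/2) / 32 = 4 lanes
AVL=1 ≤ VLMAX=4, so vl = 1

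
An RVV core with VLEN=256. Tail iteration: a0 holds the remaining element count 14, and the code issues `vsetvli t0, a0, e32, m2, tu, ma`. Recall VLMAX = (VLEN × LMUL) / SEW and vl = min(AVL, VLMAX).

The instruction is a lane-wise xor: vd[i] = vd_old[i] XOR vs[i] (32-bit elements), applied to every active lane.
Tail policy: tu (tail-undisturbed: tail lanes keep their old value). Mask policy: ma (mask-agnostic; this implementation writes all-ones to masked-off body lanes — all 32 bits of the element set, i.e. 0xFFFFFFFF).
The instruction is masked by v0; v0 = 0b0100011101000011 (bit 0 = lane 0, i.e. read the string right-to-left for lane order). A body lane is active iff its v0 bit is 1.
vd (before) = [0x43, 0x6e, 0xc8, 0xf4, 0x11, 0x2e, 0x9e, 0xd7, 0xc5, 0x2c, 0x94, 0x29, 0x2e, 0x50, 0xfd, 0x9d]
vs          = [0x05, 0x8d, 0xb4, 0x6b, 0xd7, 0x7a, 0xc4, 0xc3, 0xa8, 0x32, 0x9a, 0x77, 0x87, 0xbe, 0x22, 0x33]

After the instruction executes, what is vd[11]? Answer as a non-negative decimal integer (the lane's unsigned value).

vd[11] = 4294967295

VLMAX = VLEN×LMUL/SEW = 256×2/32 = 16
AVL=14 ≤ VLMAX=16, so vl = 14
lane  0: xor(0x43,0x05) ⇒ 0x46
lane  1: xor(0x6e,0x8d) ⇒ 0xe3
lane  2: mask-off/ones ⇒ 0xffffffff
lane  3: mask-off/ones ⇒ 0xffffffff
lane  4: mask-off/ones ⇒ 0xffffffff
lane  5: mask-off/ones ⇒ 0xffffffff
lane  6: xor(0x9e,0xc4) ⇒ 0x5a
lane  7: mask-off/ones ⇒ 0xffffffff
lane  8: xor(0xc5,0xa8) ⇒ 0x6d
lane  9: xor(0x2c,0x32) ⇒ 0x1e
lane 10: xor(0x94,0x9a) ⇒ 0x0e
lane 11: mask-off/ones ⇒ 0xffffffff
lane 12: mask-off/ones ⇒ 0xffffffff
lane 13: mask-off/ones ⇒ 0xffffffff
lane 14: tail/keep ⇒ 0xfd
lane 15: tail/keep ⇒ 0x9d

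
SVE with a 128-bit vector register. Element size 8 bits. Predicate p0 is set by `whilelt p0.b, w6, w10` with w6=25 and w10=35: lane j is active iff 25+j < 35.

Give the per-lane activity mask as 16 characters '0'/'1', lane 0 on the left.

predicate = 1111111111000000

128-bit reg / 8-bit elem → 16 lanes
whilelt: lane j active iff 25+j < 35 → j < 10 → 10 active
bits (lane 0 leftmost): 1111111111000000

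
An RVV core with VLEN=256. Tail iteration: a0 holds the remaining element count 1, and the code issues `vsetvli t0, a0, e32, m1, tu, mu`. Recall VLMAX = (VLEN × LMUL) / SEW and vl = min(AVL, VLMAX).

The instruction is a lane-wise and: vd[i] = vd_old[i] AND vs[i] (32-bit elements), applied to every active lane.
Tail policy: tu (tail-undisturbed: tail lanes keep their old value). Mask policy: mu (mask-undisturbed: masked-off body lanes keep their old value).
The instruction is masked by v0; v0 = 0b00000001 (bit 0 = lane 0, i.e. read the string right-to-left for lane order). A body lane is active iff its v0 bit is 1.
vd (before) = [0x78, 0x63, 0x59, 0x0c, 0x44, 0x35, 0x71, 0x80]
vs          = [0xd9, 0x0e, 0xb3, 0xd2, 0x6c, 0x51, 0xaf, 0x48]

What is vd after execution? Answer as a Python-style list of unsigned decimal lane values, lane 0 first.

vd = [88, 99, 89, 12, 68, 53, 113, 128]

lanes per group: 256·1/32 = 8
vl ← min(1, 8) = 1
vd[0] and(0x78,0xd9) -> 0x58
vd[1] tail/keep -> 0x63
vd[2] tail/keep -> 0x59
vd[3] tail/keep -> 0x0c
vd[4] tail/keep -> 0x44
vd[5] tail/keep -> 0x35
vd[6] tail/keep -> 0x71
vd[7] tail/keep -> 0x80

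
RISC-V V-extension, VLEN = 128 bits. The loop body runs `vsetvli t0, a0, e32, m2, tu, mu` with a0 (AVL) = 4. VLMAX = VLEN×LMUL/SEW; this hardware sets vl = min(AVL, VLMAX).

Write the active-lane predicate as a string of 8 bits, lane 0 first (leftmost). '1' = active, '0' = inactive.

VLMAX = VLEN×LMUL/SEW = 128×2/32 = 8
vl ← min(4, 8) = 4
bits (lane 0 leftmost): 11110000

predicate = 11110000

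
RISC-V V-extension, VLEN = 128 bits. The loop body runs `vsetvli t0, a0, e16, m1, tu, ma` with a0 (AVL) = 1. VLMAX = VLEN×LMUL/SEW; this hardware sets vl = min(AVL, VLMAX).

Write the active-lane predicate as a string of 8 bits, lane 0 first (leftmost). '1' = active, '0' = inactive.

predicate = 10000000

VLMAX = (128 × 1) / 16 = 8 lanes
vl = min(AVL, VLMAX) = min(1, 8) = 1
bits (lane 0 leftmost): 10000000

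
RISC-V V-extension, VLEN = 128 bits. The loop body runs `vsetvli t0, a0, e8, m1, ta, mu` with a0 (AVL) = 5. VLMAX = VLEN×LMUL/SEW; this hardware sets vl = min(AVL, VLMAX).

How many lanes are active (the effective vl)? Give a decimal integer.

VLMAX = VLEN×LMUL/SEW = 128×1/8 = 16
vl ← min(5, 16) = 5

vl = 5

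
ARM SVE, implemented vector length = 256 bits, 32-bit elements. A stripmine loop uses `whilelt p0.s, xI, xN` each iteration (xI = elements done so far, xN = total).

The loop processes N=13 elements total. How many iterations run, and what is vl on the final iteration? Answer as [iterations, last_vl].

[iterations, last_vl] = [2, 5]

256-bit reg / 32-bit elem → 8 lanes
iterations = ceil(13/8) = 2; final-pass vl = 5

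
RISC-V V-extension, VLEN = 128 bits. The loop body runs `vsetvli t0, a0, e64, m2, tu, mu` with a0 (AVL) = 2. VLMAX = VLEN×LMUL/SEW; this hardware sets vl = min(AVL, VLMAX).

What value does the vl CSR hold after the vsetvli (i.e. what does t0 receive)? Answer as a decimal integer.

vl = 2

VLMAX = (128 × 2) / 64 = 4 lanes
vl = min(AVL, VLMAX) = min(2, 4) = 2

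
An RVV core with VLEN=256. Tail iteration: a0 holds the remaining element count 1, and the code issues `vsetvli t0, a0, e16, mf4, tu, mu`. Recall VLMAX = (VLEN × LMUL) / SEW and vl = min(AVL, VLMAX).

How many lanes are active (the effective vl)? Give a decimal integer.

vl = 1

lanes per group: 256·1/4/16 = 4
vl = min(AVL, VLMAX) = min(1, 4) = 1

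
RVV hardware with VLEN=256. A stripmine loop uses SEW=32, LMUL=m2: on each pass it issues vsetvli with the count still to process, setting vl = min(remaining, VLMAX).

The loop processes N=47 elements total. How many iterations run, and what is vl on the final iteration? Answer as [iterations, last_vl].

[iterations, last_vl] = [3, 15]

VLMAX = VLEN×LMUL/SEW = 256×2/32 = 16
iterations = ceil(47/16) = 3; final-pass vl = 15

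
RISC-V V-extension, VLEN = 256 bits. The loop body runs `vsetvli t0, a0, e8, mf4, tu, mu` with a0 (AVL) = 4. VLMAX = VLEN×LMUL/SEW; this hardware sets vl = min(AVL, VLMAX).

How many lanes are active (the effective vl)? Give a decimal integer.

VLMAX = (256 × 1/4) / 8 = 8 lanes
vl = min(AVL, VLMAX) = min(4, 8) = 4

vl = 4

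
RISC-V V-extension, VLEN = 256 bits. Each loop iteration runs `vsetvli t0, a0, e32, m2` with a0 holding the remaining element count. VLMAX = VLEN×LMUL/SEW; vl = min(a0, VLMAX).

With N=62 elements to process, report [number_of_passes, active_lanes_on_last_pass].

[iterations, last_vl] = [4, 14]

VLMAX = VLEN×LMUL/SEW = 256×2/32 = 16
N=62: ⌈62/16⌉ = 4 iters; last vl = 62 − 3×16 = 14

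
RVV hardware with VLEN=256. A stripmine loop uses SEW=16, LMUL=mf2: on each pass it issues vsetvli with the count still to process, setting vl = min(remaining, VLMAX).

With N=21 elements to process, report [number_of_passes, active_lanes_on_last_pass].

[iterations, last_vl] = [3, 5]

VLMAX = VLEN×LMUL/SEW = 256×1/2/16 = 8
21 elements at 8/iter → 3 passes, remainder 5 on the last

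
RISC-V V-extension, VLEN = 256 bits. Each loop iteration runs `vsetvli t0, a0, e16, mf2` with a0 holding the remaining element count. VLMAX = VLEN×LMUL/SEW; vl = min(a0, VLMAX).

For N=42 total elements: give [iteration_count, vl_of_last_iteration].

lanes per group: 256·1/2/16 = 8
iterations = ceil(42/8) = 6; final-pass vl = 2

[iterations, last_vl] = [6, 2]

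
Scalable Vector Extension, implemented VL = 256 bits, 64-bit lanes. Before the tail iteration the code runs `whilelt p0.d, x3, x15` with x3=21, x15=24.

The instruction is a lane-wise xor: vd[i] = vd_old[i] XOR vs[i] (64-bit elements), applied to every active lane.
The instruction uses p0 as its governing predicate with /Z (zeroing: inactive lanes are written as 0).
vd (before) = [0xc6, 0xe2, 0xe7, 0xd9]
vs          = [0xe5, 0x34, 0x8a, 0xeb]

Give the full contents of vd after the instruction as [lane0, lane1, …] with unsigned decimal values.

vd = [35, 214, 109, 0]

256-bit reg / 64-bit elem → 4 lanes
p0[j] = (21+j < 24); true for j=0..2 → 3 lanes set
lane  0: xor(0xc6,0xe5) ⇒ 0x23
lane  1: xor(0xe2,0x34) ⇒ 0xd6
lane  2: xor(0xe7,0x8a) ⇒ 0x6d
lane  3: tail/zero ⇒ 0x00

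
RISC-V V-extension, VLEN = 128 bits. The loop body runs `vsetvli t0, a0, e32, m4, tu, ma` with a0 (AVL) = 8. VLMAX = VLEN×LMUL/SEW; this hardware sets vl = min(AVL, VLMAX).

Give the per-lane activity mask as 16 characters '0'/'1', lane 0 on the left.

lanes per group: 128·4/32 = 16
vl = min(AVL, VLMAX) = min(8, 16) = 8
bits (lane 0 leftmost): 1111111100000000

predicate = 1111111100000000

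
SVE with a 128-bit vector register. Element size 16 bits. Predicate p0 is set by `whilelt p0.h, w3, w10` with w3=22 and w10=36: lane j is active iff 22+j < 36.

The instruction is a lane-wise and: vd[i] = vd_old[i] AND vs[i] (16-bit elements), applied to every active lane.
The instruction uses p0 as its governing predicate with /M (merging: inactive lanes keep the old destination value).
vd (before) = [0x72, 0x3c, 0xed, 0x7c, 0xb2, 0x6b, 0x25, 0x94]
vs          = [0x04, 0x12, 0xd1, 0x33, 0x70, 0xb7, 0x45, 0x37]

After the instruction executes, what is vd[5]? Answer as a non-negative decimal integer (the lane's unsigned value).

128-bit reg / 16-bit elem → 8 lanes
whilelt: lane j active iff 22+j < 36 → j < 14 → 8 active
[0] and(0x72,0x04) = 0x00
[1] and(0x3c,0x12) = 0x10
[2] and(0xed,0xd1) = 0xc1
[3] and(0x7c,0x33) = 0x30
[4] and(0xb2,0x70) = 0x30
[5] and(0x6b,0xb7) = 0x23
[6] and(0x25,0x45) = 0x05
[7] and(0x94,0x37) = 0x14

vd[5] = 35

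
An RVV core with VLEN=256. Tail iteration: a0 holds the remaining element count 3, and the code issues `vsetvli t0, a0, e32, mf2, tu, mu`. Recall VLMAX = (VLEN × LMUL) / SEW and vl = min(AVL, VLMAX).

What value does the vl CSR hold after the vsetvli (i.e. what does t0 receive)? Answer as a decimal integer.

vl = 3

VLMAX = (256 × 1/2) / 32 = 4 lanes
vl ← min(3, 4) = 3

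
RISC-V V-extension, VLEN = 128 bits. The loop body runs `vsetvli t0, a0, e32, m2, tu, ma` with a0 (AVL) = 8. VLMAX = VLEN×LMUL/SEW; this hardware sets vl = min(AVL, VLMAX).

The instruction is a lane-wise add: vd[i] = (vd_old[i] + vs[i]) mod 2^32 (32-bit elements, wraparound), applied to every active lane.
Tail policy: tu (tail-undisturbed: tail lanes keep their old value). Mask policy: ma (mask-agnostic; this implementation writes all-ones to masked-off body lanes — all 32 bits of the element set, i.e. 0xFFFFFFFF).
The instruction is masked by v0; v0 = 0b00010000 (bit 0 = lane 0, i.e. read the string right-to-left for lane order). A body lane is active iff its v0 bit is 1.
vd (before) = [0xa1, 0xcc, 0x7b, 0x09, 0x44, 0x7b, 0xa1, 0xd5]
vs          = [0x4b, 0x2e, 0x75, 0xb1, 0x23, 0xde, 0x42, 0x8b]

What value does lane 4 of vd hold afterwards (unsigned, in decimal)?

VLMAX = (128 × 2) / 32 = 8 lanes
vl ← min(8, 8) = 8
vd[0] mask-off/ones -> 0xffffffff
vd[1] mask-off/ones -> 0xffffffff
vd[2] mask-off/ones -> 0xffffffff
vd[3] mask-off/ones -> 0xffffffff
vd[4] add(0x44,0x23) -> 0x67
vd[5] mask-off/ones -> 0xffffffff
vd[6] mask-off/ones -> 0xffffffff
vd[7] mask-off/ones -> 0xffffffff

vd[4] = 103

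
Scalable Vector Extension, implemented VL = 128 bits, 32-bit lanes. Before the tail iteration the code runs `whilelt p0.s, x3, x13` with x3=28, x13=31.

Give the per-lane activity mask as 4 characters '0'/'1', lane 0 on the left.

predicate = 1110

register lanes = 128/32 = 4
p0[j] = (28+j < 31); true for j=0..2 → 3 lanes set
bits (lane 0 leftmost): 1110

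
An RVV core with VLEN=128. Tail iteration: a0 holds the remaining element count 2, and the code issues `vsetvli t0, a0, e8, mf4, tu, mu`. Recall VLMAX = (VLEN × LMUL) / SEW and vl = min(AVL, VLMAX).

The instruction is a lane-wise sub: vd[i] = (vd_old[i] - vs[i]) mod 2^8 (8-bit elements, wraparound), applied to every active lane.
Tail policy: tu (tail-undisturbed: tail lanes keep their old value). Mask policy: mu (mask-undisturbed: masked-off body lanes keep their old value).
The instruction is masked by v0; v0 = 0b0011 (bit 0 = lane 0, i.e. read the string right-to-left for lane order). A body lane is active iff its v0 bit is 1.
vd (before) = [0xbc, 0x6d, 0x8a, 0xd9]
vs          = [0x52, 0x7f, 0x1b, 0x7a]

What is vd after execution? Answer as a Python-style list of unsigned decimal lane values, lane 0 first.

VLMAX = VLEN×LMUL/SEW = 128×1/4/8 = 4
AVL=2 ≤ VLMAX=4, so vl = 2
  i=0: sub(0xbc,0x52) → 106
  i=1: sub(0x6d,0x7f) → 238
  i=2: tail/keep → 138
  i=3: tail/keep → 217

vd = [106, 238, 138, 217]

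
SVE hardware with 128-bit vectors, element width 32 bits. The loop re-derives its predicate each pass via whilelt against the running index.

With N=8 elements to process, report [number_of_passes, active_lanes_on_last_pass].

128-bit reg / 32-bit elem → 4 lanes
8 elements at 4/iter → 2 passes, remainder 4 on the last

[iterations, last_vl] = [2, 4]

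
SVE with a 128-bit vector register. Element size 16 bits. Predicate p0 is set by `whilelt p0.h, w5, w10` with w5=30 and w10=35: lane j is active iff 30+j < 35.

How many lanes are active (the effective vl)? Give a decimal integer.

vl = 5

128-bit reg / 16-bit elem → 8 lanes
active while 30+j < 35, i.e. j ∈ [0,5) capped at 8 ⇒ 5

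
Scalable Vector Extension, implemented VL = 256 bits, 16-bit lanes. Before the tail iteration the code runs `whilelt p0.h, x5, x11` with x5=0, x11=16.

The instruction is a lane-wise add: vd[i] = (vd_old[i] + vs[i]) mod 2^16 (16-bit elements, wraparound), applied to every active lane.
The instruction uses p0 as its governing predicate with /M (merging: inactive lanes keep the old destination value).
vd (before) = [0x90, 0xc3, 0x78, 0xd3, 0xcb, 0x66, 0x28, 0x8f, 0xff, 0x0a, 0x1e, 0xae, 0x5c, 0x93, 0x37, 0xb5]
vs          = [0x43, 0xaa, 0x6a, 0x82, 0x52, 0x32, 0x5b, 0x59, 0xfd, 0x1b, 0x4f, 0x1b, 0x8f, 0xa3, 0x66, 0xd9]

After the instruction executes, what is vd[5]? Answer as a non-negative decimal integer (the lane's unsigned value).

vd[5] = 152

register lanes = 256/16 = 16
p0[j] = (0+j < 16); true for j=0..15 → 16 lanes set
vd[0] add(0x90,0x43) -> 0xd3
vd[1] add(0xc3,0xaa) -> 0x16d
vd[2] add(0x78,0x6a) -> 0xe2
vd[3] add(0xd3,0x82) -> 0x155
vd[4] add(0xcb,0x52) -> 0x11d
vd[5] add(0x66,0x32) -> 0x98
vd[6] add(0x28,0x5b) -> 0x83
vd[7] add(0x8f,0x59) -> 0xe8
vd[8] add(0xff,0xfd) -> 0x1fc
vd[9] add(0x0a,0x1b) -> 0x25
vd[10] add(0x1e,0x4f) -> 0x6d
vd[11] add(0xae,0x1b) -> 0xc9
vd[12] add(0x5c,0x8f) -> 0xeb
vd[13] add(0x93,0xa3) -> 0x136
vd[14] add(0x37,0x66) -> 0x9d
vd[15] add(0xb5,0xd9) -> 0x18e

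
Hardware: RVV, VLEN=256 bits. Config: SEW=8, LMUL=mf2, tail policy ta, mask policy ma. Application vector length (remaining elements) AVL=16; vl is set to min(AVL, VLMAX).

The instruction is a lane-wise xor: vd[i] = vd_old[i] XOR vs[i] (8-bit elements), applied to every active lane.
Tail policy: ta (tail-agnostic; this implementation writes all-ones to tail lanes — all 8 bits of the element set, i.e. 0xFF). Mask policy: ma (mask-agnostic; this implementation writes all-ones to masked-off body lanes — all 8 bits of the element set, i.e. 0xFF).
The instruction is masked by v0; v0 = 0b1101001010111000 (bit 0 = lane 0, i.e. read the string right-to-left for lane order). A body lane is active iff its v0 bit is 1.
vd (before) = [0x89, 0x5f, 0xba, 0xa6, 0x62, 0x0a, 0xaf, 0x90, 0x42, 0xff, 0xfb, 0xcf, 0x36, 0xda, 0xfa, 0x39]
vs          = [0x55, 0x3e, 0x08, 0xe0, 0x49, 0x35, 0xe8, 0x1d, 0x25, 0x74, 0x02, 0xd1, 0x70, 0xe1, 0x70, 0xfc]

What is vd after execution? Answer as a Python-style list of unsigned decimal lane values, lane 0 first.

VLMAX = (256 × 1/2) / 8 = 16 lanes
AVL=16 ≤ VLMAX=16, so vl = 16
[0] mask-off/ones = 0xff
[1] mask-off/ones = 0xff
[2] mask-off/ones = 0xff
[3] xor(0xa6,0xe0) = 0x46
[4] xor(0x62,0x49) = 0x2b
[5] xor(0x0a,0x35) = 0x3f
[6] mask-off/ones = 0xff
[7] xor(0x90,0x1d) = 0x8d
[8] mask-off/ones = 0xff
[9] xor(0xff,0x74) = 0x8b
[10] mask-off/ones = 0xff
[11] mask-off/ones = 0xff
[12] xor(0x36,0x70) = 0x46
[13] mask-off/ones = 0xff
[14] xor(0xfa,0x70) = 0x8a
[15] xor(0x39,0xfc) = 0xc5

vd = [255, 255, 255, 70, 43, 63, 255, 141, 255, 139, 255, 255, 70, 255, 138, 197]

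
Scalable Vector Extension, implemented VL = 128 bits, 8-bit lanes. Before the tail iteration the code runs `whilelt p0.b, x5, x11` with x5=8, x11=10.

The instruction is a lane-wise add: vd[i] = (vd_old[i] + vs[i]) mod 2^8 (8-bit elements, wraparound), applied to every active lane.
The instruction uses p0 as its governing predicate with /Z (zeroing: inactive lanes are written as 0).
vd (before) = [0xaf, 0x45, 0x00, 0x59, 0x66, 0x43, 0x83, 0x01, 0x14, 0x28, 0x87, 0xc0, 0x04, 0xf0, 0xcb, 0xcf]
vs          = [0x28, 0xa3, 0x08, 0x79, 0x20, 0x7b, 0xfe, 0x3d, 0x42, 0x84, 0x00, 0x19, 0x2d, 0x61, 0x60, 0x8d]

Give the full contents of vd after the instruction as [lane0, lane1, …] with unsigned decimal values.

128-bit reg / 8-bit elem → 16 lanes
p0[j] = (8+j < 10); true for j=0..1 → 2 lanes set
  i=0: add(0xaf,0x28) → 215
  i=1: add(0x45,0xa3) → 232
  i=2: tail/zero → 0
  i=3: tail/zero → 0
  i=4: tail/zero → 0
  i=5: tail/zero → 0
  i=6: tail/zero → 0
  i=7: tail/zero → 0
  i=8: tail/zero → 0
  i=9: tail/zero → 0
  i=10: tail/zero → 0
  i=11: tail/zero → 0
  i=12: tail/zero → 0
  i=13: tail/zero → 0
  i=14: tail/zero → 0
  i=15: tail/zero → 0

vd = [215, 232, 0, 0, 0, 0, 0, 0, 0, 0, 0, 0, 0, 0, 0, 0]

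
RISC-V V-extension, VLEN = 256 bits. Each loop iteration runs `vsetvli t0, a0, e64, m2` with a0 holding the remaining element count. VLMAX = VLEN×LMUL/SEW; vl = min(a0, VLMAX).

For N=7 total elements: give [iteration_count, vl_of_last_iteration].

VLMAX = (256 × 2) / 64 = 8 lanes
iterations = ceil(7/8) = 1; final-pass vl = 7

[iterations, last_vl] = [1, 7]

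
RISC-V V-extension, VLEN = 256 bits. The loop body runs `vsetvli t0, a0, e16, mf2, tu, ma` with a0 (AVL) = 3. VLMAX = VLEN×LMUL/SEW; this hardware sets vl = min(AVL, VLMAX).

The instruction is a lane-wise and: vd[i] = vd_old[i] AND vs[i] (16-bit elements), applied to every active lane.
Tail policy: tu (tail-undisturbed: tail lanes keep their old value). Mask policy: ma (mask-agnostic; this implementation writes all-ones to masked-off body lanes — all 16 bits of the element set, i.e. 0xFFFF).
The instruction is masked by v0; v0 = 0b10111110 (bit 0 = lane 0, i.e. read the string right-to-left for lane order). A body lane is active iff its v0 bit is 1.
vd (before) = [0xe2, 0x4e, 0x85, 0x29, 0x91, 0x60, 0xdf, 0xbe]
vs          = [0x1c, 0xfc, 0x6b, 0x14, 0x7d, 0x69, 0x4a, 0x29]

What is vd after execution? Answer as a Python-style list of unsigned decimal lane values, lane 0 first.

vd = [65535, 76, 1, 41, 145, 96, 223, 190]

lanes per group: 256·1/2/16 = 8
vl = min(AVL, VLMAX) = min(3, 8) = 3
  i=0: mask-off/ones → 65535
  i=1: and(0x4e,0xfc) → 76
  i=2: and(0x85,0x6b) → 1
  i=3: tail/keep → 41
  i=4: tail/keep → 145
  i=5: tail/keep → 96
  i=6: tail/keep → 223
  i=7: tail/keep → 190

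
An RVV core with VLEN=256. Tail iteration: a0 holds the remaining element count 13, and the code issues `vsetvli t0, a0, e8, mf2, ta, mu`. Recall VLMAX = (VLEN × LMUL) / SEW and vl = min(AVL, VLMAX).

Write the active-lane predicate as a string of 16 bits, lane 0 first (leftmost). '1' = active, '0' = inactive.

predicate = 1111111111111000

lanes per group: 256·1/2/8 = 16
vl ← min(13, 16) = 13
bits (lane 0 leftmost): 1111111111111000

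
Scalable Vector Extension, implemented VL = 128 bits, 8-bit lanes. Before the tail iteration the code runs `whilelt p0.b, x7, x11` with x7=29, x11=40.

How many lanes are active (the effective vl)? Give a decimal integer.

128-bit reg / 8-bit elem → 16 lanes
active while 29+j < 40, i.e. j ∈ [0,11) capped at 16 ⇒ 11

vl = 11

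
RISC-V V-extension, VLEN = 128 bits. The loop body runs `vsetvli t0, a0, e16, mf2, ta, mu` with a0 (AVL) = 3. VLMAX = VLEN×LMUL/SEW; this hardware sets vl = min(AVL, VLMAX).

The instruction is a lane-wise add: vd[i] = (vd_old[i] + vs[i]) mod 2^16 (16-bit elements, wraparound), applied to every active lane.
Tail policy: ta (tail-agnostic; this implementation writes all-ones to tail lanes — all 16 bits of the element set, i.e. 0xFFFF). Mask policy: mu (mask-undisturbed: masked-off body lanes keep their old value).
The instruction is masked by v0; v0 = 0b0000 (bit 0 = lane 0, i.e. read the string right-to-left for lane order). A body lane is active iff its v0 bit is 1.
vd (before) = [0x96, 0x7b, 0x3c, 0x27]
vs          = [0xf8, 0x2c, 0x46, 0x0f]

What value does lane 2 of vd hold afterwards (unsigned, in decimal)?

VLMAX = (128 × 1/2) / 16 = 4 lanes
vl = min(AVL, VLMAX) = min(3, 4) = 3
lane  0: mask-off/keep ⇒ 0x96
lane  1: mask-off/keep ⇒ 0x7b
lane  2: mask-off/keep ⇒ 0x3c
lane  3: tail/ones ⇒ 0xffff

vd[2] = 60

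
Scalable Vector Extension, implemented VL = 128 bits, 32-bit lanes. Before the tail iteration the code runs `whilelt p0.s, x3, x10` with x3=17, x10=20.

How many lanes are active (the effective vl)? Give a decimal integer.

vl = 3

lane count: 128 div 32 = 4
p0[j] = (17+j < 20); true for j=0..2 → 3 lanes set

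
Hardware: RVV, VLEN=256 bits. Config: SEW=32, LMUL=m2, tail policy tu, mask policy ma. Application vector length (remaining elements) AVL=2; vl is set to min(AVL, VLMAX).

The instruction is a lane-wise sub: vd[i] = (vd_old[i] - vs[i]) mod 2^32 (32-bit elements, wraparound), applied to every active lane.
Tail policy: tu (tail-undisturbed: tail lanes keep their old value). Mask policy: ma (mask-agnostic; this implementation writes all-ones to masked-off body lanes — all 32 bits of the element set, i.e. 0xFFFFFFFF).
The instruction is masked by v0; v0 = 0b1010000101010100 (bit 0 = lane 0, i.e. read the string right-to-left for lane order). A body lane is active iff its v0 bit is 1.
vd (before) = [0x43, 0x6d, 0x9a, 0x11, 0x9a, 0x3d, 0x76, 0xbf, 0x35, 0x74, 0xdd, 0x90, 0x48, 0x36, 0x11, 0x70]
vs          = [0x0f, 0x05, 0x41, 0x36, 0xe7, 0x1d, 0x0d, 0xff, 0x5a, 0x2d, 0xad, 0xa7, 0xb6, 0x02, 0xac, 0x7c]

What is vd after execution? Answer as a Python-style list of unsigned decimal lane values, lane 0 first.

lanes per group: 256·2/32 = 16
vl ← min(2, 16) = 2
  i=0: mask-off/ones → 4294967295
  i=1: mask-off/ones → 4294967295
  i=2: tail/keep → 154
  i=3: tail/keep → 17
  i=4: tail/keep → 154
  i=5: tail/keep → 61
  i=6: tail/keep → 118
  i=7: tail/keep → 191
  i=8: tail/keep → 53
  i=9: tail/keep → 116
  i=10: tail/keep → 221
  i=11: tail/keep → 144
  i=12: tail/keep → 72
  i=13: tail/keep → 54
  i=14: tail/keep → 17
  i=15: tail/keep → 112

vd = [4294967295, 4294967295, 154, 17, 154, 61, 118, 191, 53, 116, 221, 144, 72, 54, 17, 112]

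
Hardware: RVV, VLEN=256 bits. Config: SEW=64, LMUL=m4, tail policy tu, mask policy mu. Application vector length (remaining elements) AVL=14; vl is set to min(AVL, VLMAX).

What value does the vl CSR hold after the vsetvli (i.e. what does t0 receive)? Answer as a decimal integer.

vl = 14

lanes per group: 256·4/64 = 16
AVL=14 ≤ VLMAX=16, so vl = 14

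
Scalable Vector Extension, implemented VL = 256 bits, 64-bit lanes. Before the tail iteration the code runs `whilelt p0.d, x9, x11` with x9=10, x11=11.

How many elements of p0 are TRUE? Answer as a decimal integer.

vl = 1

register lanes = 256/64 = 4
active while 10+j < 11, i.e. j ∈ [0,1) capped at 4 ⇒ 1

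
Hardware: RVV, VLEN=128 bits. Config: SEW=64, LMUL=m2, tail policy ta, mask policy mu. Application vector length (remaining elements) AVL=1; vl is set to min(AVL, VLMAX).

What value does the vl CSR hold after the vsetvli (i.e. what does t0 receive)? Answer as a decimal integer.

VLMAX = VLEN×LMUL/SEW = 128×2/64 = 4
vl ← min(1, 4) = 1

vl = 1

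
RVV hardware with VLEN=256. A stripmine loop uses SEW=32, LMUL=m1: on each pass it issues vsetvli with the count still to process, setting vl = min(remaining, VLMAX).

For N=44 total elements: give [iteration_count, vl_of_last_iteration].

[iterations, last_vl] = [6, 4]

lanes per group: 256·1/32 = 8
44 elements at 8/iter → 6 passes, remainder 4 on the last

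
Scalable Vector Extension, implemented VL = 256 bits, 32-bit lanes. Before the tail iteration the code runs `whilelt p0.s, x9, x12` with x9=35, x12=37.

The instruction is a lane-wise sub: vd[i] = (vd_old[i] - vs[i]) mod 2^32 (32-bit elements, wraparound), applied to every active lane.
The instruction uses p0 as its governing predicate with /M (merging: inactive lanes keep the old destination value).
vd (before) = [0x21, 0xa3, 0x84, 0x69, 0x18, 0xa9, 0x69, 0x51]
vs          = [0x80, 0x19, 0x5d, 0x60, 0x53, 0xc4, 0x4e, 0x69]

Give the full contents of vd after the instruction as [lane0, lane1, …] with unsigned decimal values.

256-bit reg / 32-bit elem → 8 lanes
active while 35+j < 37, i.e. j ∈ [0,2) capped at 8 ⇒ 2
vd[0] sub(0x21,0x80) -> 0xffffffa1
vd[1] sub(0xa3,0x19) -> 0x8a
vd[2] tail/keep -> 0x84
vd[3] tail/keep -> 0x69
vd[4] tail/keep -> 0x18
vd[5] tail/keep -> 0xa9
vd[6] tail/keep -> 0x69
vd[7] tail/keep -> 0x51

vd = [4294967201, 138, 132, 105, 24, 169, 105, 81]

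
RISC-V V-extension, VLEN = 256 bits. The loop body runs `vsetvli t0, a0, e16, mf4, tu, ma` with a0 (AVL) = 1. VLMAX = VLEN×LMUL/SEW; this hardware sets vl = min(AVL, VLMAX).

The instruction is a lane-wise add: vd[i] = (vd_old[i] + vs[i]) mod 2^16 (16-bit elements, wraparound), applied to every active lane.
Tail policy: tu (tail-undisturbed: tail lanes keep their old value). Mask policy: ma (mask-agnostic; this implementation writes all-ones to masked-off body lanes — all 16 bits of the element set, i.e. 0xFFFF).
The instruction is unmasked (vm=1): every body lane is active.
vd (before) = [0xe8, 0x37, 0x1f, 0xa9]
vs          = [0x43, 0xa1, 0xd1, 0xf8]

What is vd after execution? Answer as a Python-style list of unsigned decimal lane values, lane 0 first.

lanes per group: 256·1/4/16 = 4
AVL=1 ≤ VLMAX=4, so vl = 1
vd[0] add(0xe8,0x43) -> 0x12b
vd[1] tail/keep -> 0x37
vd[2] tail/keep -> 0x1f
vd[3] tail/keep -> 0xa9

vd = [299, 55, 31, 169]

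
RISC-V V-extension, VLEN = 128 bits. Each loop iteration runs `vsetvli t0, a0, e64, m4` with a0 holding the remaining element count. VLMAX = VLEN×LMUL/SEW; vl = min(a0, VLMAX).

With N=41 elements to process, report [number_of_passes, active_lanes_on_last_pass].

VLMAX = (128 × 4) / 64 = 8 lanes
41 elements at 8/iter → 6 passes, remainder 1 on the last

[iterations, last_vl] = [6, 1]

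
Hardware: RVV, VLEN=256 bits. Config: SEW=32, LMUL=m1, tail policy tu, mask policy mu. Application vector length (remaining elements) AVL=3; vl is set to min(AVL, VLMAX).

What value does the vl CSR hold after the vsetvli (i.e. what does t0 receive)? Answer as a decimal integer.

VLMAX = VLEN×LMUL/SEW = 256×1/32 = 8
vl ← min(3, 8) = 3

vl = 3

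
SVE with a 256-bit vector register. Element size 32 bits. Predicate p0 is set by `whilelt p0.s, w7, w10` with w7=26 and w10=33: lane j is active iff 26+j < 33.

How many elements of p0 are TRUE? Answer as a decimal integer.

vl = 7

lane count: 256 div 32 = 8
whilelt: lane j active iff 26+j < 33 → j < 7 → 7 active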